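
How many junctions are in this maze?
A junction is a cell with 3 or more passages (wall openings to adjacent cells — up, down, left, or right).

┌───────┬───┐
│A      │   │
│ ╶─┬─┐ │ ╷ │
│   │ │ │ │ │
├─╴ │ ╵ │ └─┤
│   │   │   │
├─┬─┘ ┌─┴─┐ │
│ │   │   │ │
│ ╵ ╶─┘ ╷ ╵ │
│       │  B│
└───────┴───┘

Checking each cell for number of passages:

Junctions found (3+ passages):
  (2, 2): 3 passages
  (4, 1): 3 passages
Total junctions: 2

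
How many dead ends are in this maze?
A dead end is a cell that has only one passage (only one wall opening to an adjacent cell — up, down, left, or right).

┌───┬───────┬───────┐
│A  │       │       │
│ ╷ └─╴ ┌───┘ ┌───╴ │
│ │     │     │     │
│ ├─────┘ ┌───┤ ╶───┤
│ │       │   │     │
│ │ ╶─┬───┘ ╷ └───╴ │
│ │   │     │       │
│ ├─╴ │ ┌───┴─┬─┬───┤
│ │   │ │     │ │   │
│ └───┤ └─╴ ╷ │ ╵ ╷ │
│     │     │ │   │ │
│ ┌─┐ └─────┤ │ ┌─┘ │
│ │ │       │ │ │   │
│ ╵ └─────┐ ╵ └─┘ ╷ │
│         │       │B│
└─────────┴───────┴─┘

Checking each cell for number of passages:

Dead ends found at positions:
  (0, 2)
  (0, 5)
  (4, 1)
  (4, 4)
  (4, 7)
  (6, 1)
  (6, 7)
  (7, 4)
  (7, 9)
Total dead ends: 9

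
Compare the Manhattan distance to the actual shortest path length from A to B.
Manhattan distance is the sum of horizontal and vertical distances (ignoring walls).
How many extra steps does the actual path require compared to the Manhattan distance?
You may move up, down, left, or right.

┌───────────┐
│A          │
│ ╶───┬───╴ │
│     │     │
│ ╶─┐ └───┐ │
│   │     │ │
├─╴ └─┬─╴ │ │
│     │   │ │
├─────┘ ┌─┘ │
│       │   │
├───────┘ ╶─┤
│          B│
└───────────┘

Manhattan distance: |5 - 0| + |5 - 0| = 10
Actual path length: 12
Extra steps: 12 - 10 = 2

Solution:

┌───────────┐
│A → → → → ↓│
│ ╶───┬───╴ │
│     │    ↓│
│ ╶─┐ └───┐ │
│   │     │↓│
├─╴ └─┬─╴ │ │
│     │   │↓│
├─────┘ ┌─┘ │
│       │↓ ↲│
├───────┘ ╶─┤
│        ↳ B│
└───────────┘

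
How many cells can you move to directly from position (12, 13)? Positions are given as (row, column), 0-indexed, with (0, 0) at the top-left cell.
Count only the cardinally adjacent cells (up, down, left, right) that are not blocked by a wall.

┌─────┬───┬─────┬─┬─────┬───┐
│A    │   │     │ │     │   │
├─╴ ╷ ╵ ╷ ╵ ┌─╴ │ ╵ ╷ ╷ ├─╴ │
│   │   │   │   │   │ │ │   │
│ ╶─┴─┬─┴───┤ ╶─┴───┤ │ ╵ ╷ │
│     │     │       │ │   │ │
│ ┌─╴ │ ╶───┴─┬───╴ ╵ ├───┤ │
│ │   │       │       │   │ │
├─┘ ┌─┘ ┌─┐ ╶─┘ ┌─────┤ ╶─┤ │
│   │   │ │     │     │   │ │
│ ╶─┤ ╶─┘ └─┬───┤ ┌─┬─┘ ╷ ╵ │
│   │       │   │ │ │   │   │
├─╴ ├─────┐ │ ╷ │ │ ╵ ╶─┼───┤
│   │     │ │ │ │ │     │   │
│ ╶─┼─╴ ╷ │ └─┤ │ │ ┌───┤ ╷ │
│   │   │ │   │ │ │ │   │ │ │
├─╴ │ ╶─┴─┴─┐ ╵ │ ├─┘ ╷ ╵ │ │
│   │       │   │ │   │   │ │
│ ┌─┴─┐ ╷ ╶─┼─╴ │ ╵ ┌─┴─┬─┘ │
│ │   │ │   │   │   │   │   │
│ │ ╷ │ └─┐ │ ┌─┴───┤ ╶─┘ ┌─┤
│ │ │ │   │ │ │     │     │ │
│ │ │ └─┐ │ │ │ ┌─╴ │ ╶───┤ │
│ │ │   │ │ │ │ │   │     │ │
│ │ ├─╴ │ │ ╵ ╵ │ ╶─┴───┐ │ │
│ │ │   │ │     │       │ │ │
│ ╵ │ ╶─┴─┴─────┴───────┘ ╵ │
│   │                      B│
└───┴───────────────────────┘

Checking passable neighbors of (12, 13):
Neighbors: (11, 13), (13, 13)
Count: 2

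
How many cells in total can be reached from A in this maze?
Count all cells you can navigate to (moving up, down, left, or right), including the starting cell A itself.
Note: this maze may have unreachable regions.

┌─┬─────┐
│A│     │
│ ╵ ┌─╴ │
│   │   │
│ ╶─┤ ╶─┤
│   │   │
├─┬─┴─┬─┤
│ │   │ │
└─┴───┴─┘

Using BFS/flood-fill to find all reachable cells from A:
Maze size: 4 × 4 = 16 total cells
4 cell(s) are walled off and cannot be reached from A.
Reachable cells: 12

Reachable region (· marks reachable cells):

┌─┬─────┐
│A│· · ·│
│ ╵ ┌─╴ │
│· ·│· ·│
│ ╶─┤ ╶─┤
│· ·│· ·│
├─┬─┴─┬─┤
│ │   │ │
└─┴───┴─┘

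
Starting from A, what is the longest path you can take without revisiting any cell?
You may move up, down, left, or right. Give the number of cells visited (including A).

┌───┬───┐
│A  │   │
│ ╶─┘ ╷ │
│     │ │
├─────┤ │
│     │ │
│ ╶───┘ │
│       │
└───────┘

Finding longest simple path using DFS:
Start: (0, 0)
Longest path visits 15 cells
Path: A → down → right → right → up → right → down → down → down → left → left → left → up → right → right

Solution:

┌───┬───┐
│A  │↱ ↓│
│ ╶─┘ ╷ │
│↳ → ↑│↓│
├─────┤ │
│↱ → B│↓│
│ ╶───┘ │
│↑ ← ← ↲│
└───────┘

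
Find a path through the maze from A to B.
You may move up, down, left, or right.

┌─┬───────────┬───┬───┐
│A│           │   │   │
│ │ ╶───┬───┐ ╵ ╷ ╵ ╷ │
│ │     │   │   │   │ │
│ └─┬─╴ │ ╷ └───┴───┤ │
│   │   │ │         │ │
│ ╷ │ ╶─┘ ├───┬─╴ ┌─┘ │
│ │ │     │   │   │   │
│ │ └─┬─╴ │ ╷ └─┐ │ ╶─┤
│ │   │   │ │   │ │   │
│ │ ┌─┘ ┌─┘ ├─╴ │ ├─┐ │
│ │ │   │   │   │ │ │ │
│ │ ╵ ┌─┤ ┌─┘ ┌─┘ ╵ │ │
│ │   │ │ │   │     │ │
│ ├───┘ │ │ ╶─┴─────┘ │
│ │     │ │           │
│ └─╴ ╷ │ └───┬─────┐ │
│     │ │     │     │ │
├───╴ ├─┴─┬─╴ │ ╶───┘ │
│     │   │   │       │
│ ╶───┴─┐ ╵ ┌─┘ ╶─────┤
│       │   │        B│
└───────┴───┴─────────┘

Finding the shortest path through the maze:
Path length: 52 steps
Directions: down → down → right → down → down → down → down → right → up → right → up → right → up → left → left → up → right → up → left → left → up → right → right → right → right → right → down → right → up → right → down → right → up → right → down → down → down → left → down → right → down → down → down → down → down → left → left → left → down → right → right → right

Solution:

┌─┬───────────┬───┬───┐
│A│↱ → → → → ↓│↱ ↓│↱ ↓│
│ │ ╶───┬───┐ ╵ ╷ ╵ ╷ │
│↓│↑ ← ↰│   │↳ ↑│↳ ↑│↓│
│ └─┬─╴ │ ╷ └───┴───┤ │
│↳ ↓│↱ ↑│ │         │↓│
│ ╷ │ ╶─┘ ├───┬─╴ ┌─┘ │
│ │↓│↑ ← ↰│   │   │↓ ↲│
│ │ └─┬─╴ │ ╷ └─┐ │ ╶─┤
│ │↓  │↱ ↑│ │   │ │↳ ↓│
│ │ ┌─┘ ┌─┘ ├─╴ │ ├─┐ │
│ │↓│↱ ↑│   │   │ │ │↓│
│ │ ╵ ┌─┤ ┌─┘ ┌─┘ ╵ │ │
│ │↳ ↑│ │ │   │     │↓│
│ ├───┘ │ │ ╶─┴─────┘ │
│ │     │ │          ↓│
│ └─╴ ╷ │ └───┬─────┐ │
│     │ │     │     │↓│
├───╴ ├─┴─┬─╴ │ ╶───┘ │
│     │   │   │↓ ← ← ↲│
│ ╶───┴─┐ ╵ ┌─┘ ╶─────┤
│       │   │  ↳ → → B│
└───────┴───┴─────────┘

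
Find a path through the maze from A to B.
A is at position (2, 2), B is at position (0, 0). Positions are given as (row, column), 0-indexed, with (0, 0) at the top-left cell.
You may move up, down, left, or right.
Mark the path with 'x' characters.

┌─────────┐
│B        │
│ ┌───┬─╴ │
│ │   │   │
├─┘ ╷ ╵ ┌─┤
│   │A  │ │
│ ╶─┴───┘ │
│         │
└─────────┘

Finding the shortest path from (2, 2) to (0, 0):
Path length: 8 steps
Directions: right → up → right → up → left → left → left → left

Solution:

┌─────────┐
│B x x x x│
│ ┌───┬─╴ │
│ │   │x x│
├─┘ ╷ ╵ ┌─┤
│   │A x│ │
│ ╶─┴───┘ │
│         │
└─────────┘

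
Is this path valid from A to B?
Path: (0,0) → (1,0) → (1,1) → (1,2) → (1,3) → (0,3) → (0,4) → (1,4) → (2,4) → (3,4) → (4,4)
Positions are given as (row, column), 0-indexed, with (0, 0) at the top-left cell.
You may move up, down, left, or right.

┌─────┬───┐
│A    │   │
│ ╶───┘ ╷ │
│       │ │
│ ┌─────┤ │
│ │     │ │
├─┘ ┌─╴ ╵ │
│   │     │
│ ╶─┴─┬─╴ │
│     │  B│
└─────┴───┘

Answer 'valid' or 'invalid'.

Checking path validity:
Result: All consecutive moves are passable.

valid

Correct solution:

┌─────┬───┐
│A    │↱ ↓│
│ ╶───┘ ╷ │
│↳ → → ↑│↓│
│ ┌─────┤ │
│ │     │↓│
├─┘ ┌─╴ ╵ │
│   │    ↓│
│ ╶─┴─┬─╴ │
│     │  B│
└─────┴───┘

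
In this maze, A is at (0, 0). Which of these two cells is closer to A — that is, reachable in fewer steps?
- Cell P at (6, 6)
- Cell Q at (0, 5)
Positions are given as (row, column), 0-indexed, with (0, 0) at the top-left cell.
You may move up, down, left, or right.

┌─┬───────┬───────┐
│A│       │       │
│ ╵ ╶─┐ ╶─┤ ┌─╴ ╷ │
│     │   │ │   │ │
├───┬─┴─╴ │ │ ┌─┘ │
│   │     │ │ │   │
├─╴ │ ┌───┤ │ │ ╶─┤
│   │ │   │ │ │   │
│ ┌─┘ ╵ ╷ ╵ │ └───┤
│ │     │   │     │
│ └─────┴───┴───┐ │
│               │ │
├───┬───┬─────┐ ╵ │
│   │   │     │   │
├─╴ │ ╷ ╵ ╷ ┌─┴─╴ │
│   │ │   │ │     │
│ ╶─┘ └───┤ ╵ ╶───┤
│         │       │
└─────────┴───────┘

Shortest path A → P at (6, 6): 40 steps
Shortest path A → Q at (0, 5): 21 steps

Q is closer (21 steps vs 40 steps).

Path to P:

┌─┬───────┬───────┐
│A│↱ → ↓  │↱ → ↓  │
│ ╵ ╶─┐ ╶─┤ ┌─╴ ╷ │
│↳ ↑  │↳ ↓│↑│↓ ↲│ │
├───┬─┴─╴ │ │ ┌─┘ │
│   │↓ ← ↲│↑│↓│   │
├─╴ │ ┌───┤ │ │ ╶─┤
│   │↓│↱ ↓│↑│↓│   │
│ ┌─┘ ╵ ╷ ╵ │ └───┤
│ │  ↳ ↑│↳ ↑│↳ → ↓│
│ └─────┴───┴───┐ │
│               │↓│
├───┬───┬─────┐ ╵ │
│   │   │  ↱ P│  ↓│
├─╴ │ ╷ ╵ ╷ ┌─┴─╴ │
│   │ │   │↑│↓ ← ↲│
│ ╶─┘ └───┤ ╵ ╶───┤
│         │↑ ↲    │
└─────────┴───────┘

Path to Q:

┌─┬───────┬───────┐
│A│↱ → ↓  │Q      │
│ ╵ ╶─┐ ╶─┤ ┌─╴ ╷ │
│↳ ↑  │↳ ↓│↑│   │ │
├───┬─┴─╴ │ │ ┌─┘ │
│   │↓ ← ↲│↑│ │   │
├─╴ │ ┌───┤ │ │ ╶─┤
│   │↓│↱ ↓│↑│ │   │
│ ┌─┘ ╵ ╷ ╵ │ └───┤
│ │  ↳ ↑│↳ ↑│     │
│ └─────┴───┴───┐ │
│               │ │
├───┬───┬─────┐ ╵ │
│   │   │     │   │
├─╴ │ ╷ ╵ ╷ ┌─┴─╴ │
│   │ │   │ │     │
│ ╶─┘ └───┤ ╵ ╶───┤
│         │       │
└─────────┴───────┘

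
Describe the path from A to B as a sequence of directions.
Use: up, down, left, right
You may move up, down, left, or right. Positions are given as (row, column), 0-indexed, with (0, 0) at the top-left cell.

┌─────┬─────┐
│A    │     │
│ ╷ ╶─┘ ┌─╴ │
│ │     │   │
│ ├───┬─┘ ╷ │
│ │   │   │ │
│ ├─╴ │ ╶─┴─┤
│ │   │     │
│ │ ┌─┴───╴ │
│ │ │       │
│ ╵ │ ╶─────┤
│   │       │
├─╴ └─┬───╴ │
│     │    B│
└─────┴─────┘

Finding the path and converting it to directions:
Path through cells: (0,0) → (0,1) → (1,1) → (1,2) → (1,3) → (0,3) → (0,4) → (0,5) → (1,5) → (1,4) → (2,4) → (2,3) → (3,3) → (3,4) → (3,5) → (4,5) → (4,4) → (4,3) → (4,2) → (5,2) → (5,3) → (5,4) → (5,5) → (6,5)
Directions: right, down, right, right, up, right, right, down, left, down, left, down, right, right, down, left, left, left, down, right, right, right, down

Solution:

┌─────┬─────┐
│A ↓  │↱ → ↓│
│ ╷ ╶─┘ ┌─╴ │
│ │↳ → ↑│↓ ↲│
│ ├───┬─┘ ╷ │
│ │   │↓ ↲│ │
│ ├─╴ │ ╶─┴─┤
│ │   │↳ → ↓│
│ │ ┌─┴───╴ │
│ │ │↓ ← ← ↲│
│ ╵ │ ╶─────┤
│   │↳ → → ↓│
├─╴ └─┬───╴ │
│     │    B│
└─────┴─────┘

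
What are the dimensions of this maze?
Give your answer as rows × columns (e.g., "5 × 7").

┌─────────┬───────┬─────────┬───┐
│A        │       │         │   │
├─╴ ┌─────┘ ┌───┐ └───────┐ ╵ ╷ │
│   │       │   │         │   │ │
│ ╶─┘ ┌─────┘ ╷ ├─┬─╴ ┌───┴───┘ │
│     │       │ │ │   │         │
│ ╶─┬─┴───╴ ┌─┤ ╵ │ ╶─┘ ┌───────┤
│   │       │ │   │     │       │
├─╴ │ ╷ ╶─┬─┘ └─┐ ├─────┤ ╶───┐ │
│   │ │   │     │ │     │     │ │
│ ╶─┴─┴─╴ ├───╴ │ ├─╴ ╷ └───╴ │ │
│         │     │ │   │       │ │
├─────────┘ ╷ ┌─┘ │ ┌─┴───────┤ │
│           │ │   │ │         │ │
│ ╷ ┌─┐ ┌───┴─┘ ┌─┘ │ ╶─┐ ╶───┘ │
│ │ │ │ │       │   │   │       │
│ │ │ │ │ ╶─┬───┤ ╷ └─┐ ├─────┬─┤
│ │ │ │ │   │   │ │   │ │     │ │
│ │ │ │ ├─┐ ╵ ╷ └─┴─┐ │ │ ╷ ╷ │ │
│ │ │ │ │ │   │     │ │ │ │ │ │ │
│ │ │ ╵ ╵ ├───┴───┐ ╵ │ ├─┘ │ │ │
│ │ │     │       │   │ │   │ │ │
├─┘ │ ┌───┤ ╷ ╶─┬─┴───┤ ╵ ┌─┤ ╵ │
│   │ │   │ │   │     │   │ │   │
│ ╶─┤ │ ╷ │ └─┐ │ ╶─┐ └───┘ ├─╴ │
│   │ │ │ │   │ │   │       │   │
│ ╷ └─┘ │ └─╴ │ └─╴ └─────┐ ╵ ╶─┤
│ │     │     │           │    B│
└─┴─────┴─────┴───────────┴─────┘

Counting the maze dimensions:
Rows (vertical): 14
Columns (horizontal): 16
Dimensions: 14 × 16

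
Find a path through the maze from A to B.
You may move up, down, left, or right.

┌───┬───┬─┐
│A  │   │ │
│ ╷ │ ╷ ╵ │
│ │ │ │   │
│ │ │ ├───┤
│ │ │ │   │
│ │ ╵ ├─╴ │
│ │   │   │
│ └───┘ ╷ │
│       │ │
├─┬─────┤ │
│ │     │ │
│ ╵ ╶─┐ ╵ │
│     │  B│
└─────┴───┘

Finding the shortest path through the maze:
Path length: 12 steps
Directions: down → down → down → down → right → right → right → up → right → down → down → down

Solution:

┌───┬───┬─┐
│A  │   │ │
│ ╷ │ ╷ ╵ │
│↓│ │ │   │
│ │ │ ├───┤
│↓│ │ │   │
│ │ ╵ ├─╴ │
│↓│   │↱ ↓│
│ └───┘ ╷ │
│↳ → → ↑│↓│
├─┬─────┤ │
│ │     │↓│
│ ╵ ╶─┐ ╵ │
│     │  B│
└─────┴───┘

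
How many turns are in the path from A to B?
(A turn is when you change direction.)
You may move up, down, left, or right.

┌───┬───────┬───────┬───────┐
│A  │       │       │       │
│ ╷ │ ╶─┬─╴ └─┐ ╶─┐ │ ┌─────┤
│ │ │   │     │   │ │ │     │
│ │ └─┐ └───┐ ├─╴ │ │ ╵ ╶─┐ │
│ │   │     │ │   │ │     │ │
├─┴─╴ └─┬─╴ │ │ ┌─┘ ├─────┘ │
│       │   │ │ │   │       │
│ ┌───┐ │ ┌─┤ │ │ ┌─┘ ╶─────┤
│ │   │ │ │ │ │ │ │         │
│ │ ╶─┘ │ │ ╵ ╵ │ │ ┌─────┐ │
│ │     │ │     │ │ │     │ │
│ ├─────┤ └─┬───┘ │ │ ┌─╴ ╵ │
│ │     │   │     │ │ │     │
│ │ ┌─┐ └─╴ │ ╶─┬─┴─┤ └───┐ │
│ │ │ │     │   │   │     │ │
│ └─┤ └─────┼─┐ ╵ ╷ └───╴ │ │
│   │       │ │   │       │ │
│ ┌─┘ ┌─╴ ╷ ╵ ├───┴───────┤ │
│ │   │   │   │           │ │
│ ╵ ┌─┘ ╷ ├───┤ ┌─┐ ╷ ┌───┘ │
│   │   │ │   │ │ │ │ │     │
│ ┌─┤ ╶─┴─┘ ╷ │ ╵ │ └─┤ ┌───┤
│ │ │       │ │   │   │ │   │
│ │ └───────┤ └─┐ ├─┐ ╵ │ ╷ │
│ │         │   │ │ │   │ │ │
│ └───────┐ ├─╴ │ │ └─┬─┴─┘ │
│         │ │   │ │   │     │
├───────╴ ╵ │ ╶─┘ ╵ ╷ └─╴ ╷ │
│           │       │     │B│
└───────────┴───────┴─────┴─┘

Directions: right, down, down, right, down, left, left, down, down, down, down, down, down, down, right, up, right, up, right, right, down, left, down, left, down, right, right, right, up, right, down, down, right, down, left, down, right, right, right, up, right, down, right, right, up, right, down
Number of turns: 31

Solution:

┌───┬───────┬───────┬───────┐
│A ↓│       │       │       │
│ ╷ │ ╶─┬─╴ └─┐ ╶─┐ │ ┌─────┤
│ │↓│   │     │   │ │ │     │
│ │ └─┐ └───┐ ├─╴ │ │ ╵ ╶─┐ │
│ │↳ ↓│     │ │   │ │     │ │
├─┴─╴ └─┬─╴ │ │ ┌─┘ ├─────┘ │
│↓ ← ↲  │   │ │ │   │       │
│ ┌───┐ │ ┌─┤ │ │ ┌─┘ ╶─────┤
│↓│   │ │ │ │ │ │ │         │
│ │ ╶─┘ │ │ ╵ ╵ │ │ ┌─────┐ │
│↓│     │ │     │ │ │     │ │
│ ├─────┤ └─┬───┘ │ │ ┌─╴ ╵ │
│↓│     │   │     │ │ │     │
│ │ ┌─┐ └─╴ │ ╶─┬─┴─┤ └───┐ │
│↓│ │ │     │   │   │     │ │
│ └─┤ └─────┼─┐ ╵ ╷ └───╴ │ │
│↓  │↱ → ↓  │ │   │       │ │
│ ┌─┘ ┌─╴ ╷ ╵ ├───┴───────┤ │
│↓│↱ ↑│↓ ↲│   │           │ │
│ ╵ ┌─┘ ╷ ├───┤ ┌─┐ ╷ ┌───┘ │
│↳ ↑│↓ ↲│ │↱ ↓│ │ │ │ │     │
│ ┌─┤ ╶─┴─┘ ╷ │ ╵ │ └─┤ ┌───┤
│ │ │↳ → → ↑│↓│   │   │ │   │
│ │ └───────┤ └─┐ ├─┐ ╵ │ ╷ │
│ │         │↳ ↓│ │ │   │ │ │
│ └───────┐ ├─╴ │ │ └─┬─┴─┘ │
│         │ │↓ ↲│ │↱ ↓│  ↱ ↓│
├───────╴ ╵ │ ╶─┘ ╵ ╷ └─╴ ╷ │
│           │↳ → → ↑│↳ → ↑│B│
└───────────┴───────┴─────┴─┘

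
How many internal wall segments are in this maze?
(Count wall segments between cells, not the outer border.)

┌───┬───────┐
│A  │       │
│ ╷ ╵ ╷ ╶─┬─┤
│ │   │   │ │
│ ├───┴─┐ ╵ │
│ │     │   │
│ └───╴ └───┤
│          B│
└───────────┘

Counting internal wall segments:
Total internal walls: 15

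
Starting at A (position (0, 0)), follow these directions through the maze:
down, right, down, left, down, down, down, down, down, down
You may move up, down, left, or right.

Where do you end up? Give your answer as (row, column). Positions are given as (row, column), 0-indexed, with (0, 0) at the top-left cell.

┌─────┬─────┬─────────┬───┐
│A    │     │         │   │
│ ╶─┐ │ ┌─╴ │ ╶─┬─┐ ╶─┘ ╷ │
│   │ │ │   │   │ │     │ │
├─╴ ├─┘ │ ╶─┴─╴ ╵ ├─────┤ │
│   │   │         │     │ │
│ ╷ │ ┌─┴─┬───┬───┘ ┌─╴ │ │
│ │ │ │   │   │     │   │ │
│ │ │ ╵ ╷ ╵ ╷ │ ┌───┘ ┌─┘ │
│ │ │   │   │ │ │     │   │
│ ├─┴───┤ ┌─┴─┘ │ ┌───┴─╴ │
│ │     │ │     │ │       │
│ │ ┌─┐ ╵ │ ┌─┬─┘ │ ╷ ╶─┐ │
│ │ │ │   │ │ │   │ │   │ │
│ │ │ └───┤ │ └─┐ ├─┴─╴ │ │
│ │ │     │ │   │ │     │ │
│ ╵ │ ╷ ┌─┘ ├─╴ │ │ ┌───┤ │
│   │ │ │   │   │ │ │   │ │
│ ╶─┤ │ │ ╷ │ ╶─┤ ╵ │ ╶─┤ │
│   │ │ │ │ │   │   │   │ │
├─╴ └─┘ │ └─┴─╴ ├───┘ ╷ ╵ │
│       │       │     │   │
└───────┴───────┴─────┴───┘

Following directions step by step:
Start: (0, 0)
  down: (0, 0) → (1, 0)
  right: (1, 0) → (1, 1)
  down: (1, 1) → (2, 1)
  left: (2, 1) → (2, 0)
  down: (2, 0) → (3, 0)
  down: (3, 0) → (4, 0)
  down: (4, 0) → (5, 0)
  down: (5, 0) → (6, 0)
  down: (6, 0) → (7, 0)
  down: (7, 0) → (8, 0)
Final position: (8, 0)

Path taken:

┌─────┬─────┬─────────┬───┐
│A    │     │         │   │
│ ╶─┐ │ ┌─╴ │ ╶─┬─┐ ╶─┘ ╷ │
│↳ ↓│ │ │   │   │ │     │ │
├─╴ ├─┘ │ ╶─┴─╴ ╵ ├─────┤ │
│↓ ↲│   │         │     │ │
│ ╷ │ ┌─┴─┬───┬───┘ ┌─╴ │ │
│↓│ │ │   │   │     │   │ │
│ │ │ ╵ ╷ ╵ ╷ │ ┌───┘ ┌─┘ │
│↓│ │   │   │ │ │     │   │
│ ├─┴───┤ ┌─┴─┘ │ ┌───┴─╴ │
│↓│     │ │     │ │       │
│ │ ┌─┐ ╵ │ ┌─┬─┘ │ ╷ ╶─┐ │
│↓│ │ │   │ │ │   │ │   │ │
│ │ │ └───┤ │ └─┐ ├─┴─╴ │ │
│↓│ │     │ │   │ │     │ │
│ ╵ │ ╷ ┌─┘ ├─╴ │ │ ┌───┤ │
│B  │ │ │   │   │ │ │   │ │
│ ╶─┤ │ │ ╷ │ ╶─┤ ╵ │ ╶─┤ │
│   │ │ │ │ │   │   │   │ │
├─╴ └─┘ │ └─┴─╴ ├───┘ ╷ ╵ │
│       │       │     │   │
└───────┴───────┴─────┴───┘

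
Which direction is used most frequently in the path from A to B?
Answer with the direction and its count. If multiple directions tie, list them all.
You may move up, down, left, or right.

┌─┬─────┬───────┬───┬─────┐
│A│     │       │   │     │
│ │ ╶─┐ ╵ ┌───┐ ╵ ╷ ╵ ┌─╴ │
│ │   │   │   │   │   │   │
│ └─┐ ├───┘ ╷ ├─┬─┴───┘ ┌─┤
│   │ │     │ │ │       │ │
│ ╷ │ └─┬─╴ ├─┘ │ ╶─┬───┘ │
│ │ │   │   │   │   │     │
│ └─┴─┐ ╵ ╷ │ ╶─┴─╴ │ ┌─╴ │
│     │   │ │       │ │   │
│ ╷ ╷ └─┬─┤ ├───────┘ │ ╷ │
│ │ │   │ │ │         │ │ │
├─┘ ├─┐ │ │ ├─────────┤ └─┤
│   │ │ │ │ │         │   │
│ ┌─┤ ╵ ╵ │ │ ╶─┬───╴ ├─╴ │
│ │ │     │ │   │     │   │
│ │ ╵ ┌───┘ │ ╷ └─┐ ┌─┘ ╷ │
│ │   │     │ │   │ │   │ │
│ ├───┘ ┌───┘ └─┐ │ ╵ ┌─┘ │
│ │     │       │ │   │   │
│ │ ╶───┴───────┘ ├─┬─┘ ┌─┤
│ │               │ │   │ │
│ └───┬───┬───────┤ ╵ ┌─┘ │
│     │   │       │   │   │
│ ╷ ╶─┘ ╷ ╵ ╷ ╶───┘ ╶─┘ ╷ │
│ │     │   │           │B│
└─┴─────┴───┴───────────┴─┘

Directions: down, down, down, down, right, down, down, left, down, down, down, down, down, right, down, right, right, up, right, down, right, up, right, down, right, right, right, right, right, up, right, down
Counts: {'down': 15, 'right': 13, 'left': 1, 'up': 3}
Most common: down (15 times)

Solution:

┌─┬─────┬───────┬───┬─────┐
│A│     │       │   │     │
│ │ ╶─┐ ╵ ┌───┐ ╵ ╷ ╵ ┌─╴ │
│↓│   │   │   │   │   │   │
│ └─┐ ├───┘ ╷ ├─┬─┴───┘ ┌─┤
│↓  │ │     │ │ │       │ │
│ ╷ │ └─┬─╴ ├─┘ │ ╶─┬───┘ │
│↓│ │   │   │   │   │     │
│ └─┴─┐ ╵ ╷ │ ╶─┴─╴ │ ┌─╴ │
│↳ ↓  │   │ │       │ │   │
│ ╷ ╷ └─┬─┤ ├───────┘ │ ╷ │
│ │↓│   │ │ │         │ │ │
├─┘ ├─┐ │ │ ├─────────┤ └─┤
│↓ ↲│ │ │ │ │         │   │
│ ┌─┤ ╵ ╵ │ │ ╶─┬───╴ ├─╴ │
│↓│ │     │ │   │     │   │
│ │ ╵ ┌───┘ │ ╷ └─┐ ┌─┘ ╷ │
│↓│   │     │ │   │ │   │ │
│ ├───┘ ┌───┘ └─┐ │ ╵ ┌─┘ │
│↓│     │       │ │   │   │
│ │ ╶───┴───────┘ ├─┬─┘ ┌─┤
│↓│               │ │   │ │
│ └───┬───┬───────┤ ╵ ┌─┘ │
│↳ ↓  │↱ ↓│↱ ↓    │   │↱ ↓│
│ ╷ ╶─┘ ╷ ╵ ╷ ╶───┘ ╶─┘ ╷ │
│ │↳ → ↑│↳ ↑│↳ → → → → ↑│B│
└─┴─────┴───┴───────────┴─┘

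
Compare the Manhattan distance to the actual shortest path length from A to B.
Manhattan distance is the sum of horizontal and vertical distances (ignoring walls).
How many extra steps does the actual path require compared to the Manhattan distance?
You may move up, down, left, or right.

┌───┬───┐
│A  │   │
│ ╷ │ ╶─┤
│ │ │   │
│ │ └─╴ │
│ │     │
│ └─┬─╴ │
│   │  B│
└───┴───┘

Manhattan distance: |3 - 0| + |3 - 0| = 6
Actual path length: 6
Extra steps: 6 - 6 = 0

Solution:

┌───┬───┐
│A ↓│   │
│ ╷ │ ╶─┤
│ │↓│   │
│ │ └─╴ │
│ │↳ → ↓│
│ └─┬─╴ │
│   │  B│
└───┴───┘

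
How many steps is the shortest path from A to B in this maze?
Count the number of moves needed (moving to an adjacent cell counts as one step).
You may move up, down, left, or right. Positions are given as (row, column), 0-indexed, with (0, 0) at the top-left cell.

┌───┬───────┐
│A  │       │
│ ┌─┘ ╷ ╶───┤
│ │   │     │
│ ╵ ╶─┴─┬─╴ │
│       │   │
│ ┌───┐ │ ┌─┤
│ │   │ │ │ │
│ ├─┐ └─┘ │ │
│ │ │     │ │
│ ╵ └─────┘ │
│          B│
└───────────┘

Using BFS to find shortest path:
Start: (0, 0), End: (5, 5)
Path found:
(0,0) → (1,0) → (2,0) → (3,0) → (4,0) → (5,0) → (5,1) → (5,2) → (5,3) → (5,4) → (5,5)
Number of steps: 10

Solution:

┌───┬───────┐
│A  │       │
│ ┌─┘ ╷ ╶───┤
│↓│   │     │
│ ╵ ╶─┴─┬─╴ │
│↓      │   │
│ ┌───┐ │ ┌─┤
│↓│   │ │ │ │
│ ├─┐ └─┘ │ │
│↓│ │     │ │
│ ╵ └─────┘ │
│↳ → → → → B│
└───────────┘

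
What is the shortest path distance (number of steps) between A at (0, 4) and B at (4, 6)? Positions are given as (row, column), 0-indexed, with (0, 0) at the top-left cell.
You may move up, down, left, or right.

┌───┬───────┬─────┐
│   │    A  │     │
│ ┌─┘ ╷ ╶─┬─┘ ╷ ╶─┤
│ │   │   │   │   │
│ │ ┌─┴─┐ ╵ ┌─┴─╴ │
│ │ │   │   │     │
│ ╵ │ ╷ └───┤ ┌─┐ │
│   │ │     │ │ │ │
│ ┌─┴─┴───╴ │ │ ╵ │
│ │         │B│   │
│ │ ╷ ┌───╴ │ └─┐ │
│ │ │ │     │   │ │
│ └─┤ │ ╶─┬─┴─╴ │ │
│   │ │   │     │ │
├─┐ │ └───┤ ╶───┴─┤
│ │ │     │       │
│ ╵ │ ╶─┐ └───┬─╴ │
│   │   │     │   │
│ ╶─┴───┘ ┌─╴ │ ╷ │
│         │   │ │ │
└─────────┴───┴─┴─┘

Finding path from (0, 4) to (4, 6):
Path: (0,4) → (0,3) → (1,3) → (1,4) → (2,4) → (2,5) → (1,5) → (1,6) → (0,6) → (0,7) → (1,7) → (1,8) → (2,8) → (2,7) → (2,6) → (3,6) → (4,6)
Distance: 16 steps

Solution:

┌───┬───────┬─────┐
│   │  ↓ A  │↱ ↓  │
│ ┌─┘ ╷ ╶─┬─┘ ╷ ╶─┤
│ │   │↳ ↓│↱ ↑│↳ ↓│
│ │ ┌─┴─┐ ╵ ┌─┴─╴ │
│ │ │   │↳ ↑│↓ ← ↲│
│ ╵ │ ╷ └───┤ ┌─┐ │
│   │ │     │↓│ │ │
│ ┌─┴─┴───╴ │ │ ╵ │
│ │         │B│   │
│ │ ╷ ┌───╴ │ └─┐ │
│ │ │ │     │   │ │
│ └─┤ │ ╶─┬─┴─╴ │ │
│   │ │   │     │ │
├─┐ │ └───┤ ╶───┴─┤
│ │ │     │       │
│ ╵ │ ╶─┐ └───┬─╴ │
│   │   │     │   │
│ ╶─┴───┘ ┌─╴ │ ╷ │
│         │   │ │ │
└─────────┴───┴─┴─┘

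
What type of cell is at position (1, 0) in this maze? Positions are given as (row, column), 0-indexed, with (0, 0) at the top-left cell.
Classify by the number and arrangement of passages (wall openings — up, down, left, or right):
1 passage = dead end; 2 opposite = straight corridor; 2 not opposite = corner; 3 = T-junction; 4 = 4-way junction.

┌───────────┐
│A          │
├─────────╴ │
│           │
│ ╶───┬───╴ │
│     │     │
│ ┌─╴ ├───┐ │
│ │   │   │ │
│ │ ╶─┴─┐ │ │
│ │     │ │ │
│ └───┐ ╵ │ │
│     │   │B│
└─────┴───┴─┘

Checking cell at (1, 0):
Number of passages: 2
Cell type: corner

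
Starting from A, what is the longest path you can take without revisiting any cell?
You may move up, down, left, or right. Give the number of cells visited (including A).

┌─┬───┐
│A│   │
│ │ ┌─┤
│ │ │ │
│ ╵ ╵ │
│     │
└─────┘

Finding longest simple path using DFS:
Start: (0, 0)
Longest path visits 7 cells
Path: A → down → down → right → up → up → right

Solution:

┌─┬───┐
│A│↱ B│
│ │ ┌─┤
│↓│↑│ │
│ ╵ ╵ │
│↳ ↑  │
└─────┘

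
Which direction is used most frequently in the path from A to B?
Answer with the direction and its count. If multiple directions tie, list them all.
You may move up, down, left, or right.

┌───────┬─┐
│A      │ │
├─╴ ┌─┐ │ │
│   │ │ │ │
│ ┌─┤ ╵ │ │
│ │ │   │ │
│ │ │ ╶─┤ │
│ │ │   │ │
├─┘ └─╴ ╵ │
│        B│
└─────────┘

Directions: right, right, right, down, down, left, down, right, down, right
Counts: {'right': 5, 'down': 4, 'left': 1}
Most common: right (5 times)

Solution:

┌───────┬─┐
│A → → ↓│ │
├─╴ ┌─┐ │ │
│   │ │↓│ │
│ ┌─┤ ╵ │ │
│ │ │↓ ↲│ │
│ │ │ ╶─┤ │
│ │ │↳ ↓│ │
├─┘ └─╴ ╵ │
│      ↳ B│
└─────────┘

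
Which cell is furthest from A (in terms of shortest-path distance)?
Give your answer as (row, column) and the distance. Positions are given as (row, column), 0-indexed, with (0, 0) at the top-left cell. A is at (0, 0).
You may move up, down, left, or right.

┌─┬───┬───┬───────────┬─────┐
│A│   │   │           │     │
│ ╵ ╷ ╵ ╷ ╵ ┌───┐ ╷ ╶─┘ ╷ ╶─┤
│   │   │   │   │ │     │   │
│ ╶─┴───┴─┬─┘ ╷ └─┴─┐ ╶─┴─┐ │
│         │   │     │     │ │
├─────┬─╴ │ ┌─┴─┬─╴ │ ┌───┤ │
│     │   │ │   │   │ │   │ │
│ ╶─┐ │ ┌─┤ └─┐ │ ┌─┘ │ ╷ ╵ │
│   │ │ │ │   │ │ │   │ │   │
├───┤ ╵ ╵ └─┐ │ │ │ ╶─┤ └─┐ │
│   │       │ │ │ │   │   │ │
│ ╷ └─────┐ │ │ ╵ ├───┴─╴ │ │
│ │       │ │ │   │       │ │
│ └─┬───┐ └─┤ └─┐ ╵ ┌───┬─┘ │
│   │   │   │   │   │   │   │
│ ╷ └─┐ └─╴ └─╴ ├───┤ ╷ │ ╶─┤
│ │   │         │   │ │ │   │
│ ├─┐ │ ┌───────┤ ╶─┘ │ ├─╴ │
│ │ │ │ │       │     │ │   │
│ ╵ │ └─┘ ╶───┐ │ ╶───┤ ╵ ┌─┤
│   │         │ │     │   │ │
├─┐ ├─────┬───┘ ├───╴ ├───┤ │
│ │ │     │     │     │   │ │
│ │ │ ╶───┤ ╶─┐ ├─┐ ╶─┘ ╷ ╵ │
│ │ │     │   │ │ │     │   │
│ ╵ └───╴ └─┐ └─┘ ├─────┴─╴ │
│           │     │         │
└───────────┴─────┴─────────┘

Computing BFS distances from A to all cells:
Furthest cell: (12, 8)
Distance: 90 steps

Path from A to the furthest cell:

┌─┬───┬───┬───────────┬─────┐
│A│↱ ↓│↱ ↓│↱ → → → ↓  │↱ ↓  │
│ ╵ ╷ ╵ ╷ ╵ ┌───┐ ╷ ╶─┘ ╷ ╶─┤
│↳ ↑│↳ ↑│↳ ↑│↓ ↰│ │↳ → ↑│↳ ↓│
│ ╶─┴───┴─┬─┘ ╷ └─┴─┐ ╶─┴─┐ │
│         │↓ ↲│↑ ← ↰│     │↓│
├─────┬─╴ │ ┌─┴─┬─╴ │ ┌───┤ │
│     │   │↓│   │↱ ↑│ │↓ ↰│↓│
│ ╶─┐ │ ┌─┤ └─┐ │ ┌─┘ │ ╷ ╵ │
│   │ │ │ │↳ ↓│ │↑│   │↓│↑ ↲│
├───┤ ╵ ╵ └─┐ │ │ │ ╶─┤ └─┐ │
│↓ ↰│       │↓│ │↑│   │↳ ↓│ │
│ ╷ └─────┐ │ │ ╵ ├───┴─╴ │ │
│↓│↑ ← ← ↰│ │↓│  ↑│↓ ← ← ↲│ │
│ └─┬───┐ └─┤ └─┐ ╵ ┌───┬─┘ │
│↳ ↓│   │↑ ↰│↳ ↓│↑ ↲│   │   │
│ ╷ └─┐ └─╴ └─╴ ├───┤ ╷ │ ╶─┤
│ │↳ ↓│    ↑ ← ↲│   │ │ │   │
│ ├─┐ │ ┌───────┤ ╶─┘ │ ├─╴ │
│ │ │↓│ │↱ → → ↓│     │ │   │
│ ╵ │ └─┘ ╶───┐ │ ╶───┤ ╵ ┌─┤
│   │↳ → ↑    │↓│     │   │ │
├─┐ ├─────┬───┘ ├───╴ ├───┤ │
│ │ │     │↓ ← ↲│     │   │ │
│ │ │ ╶───┤ ╶─┐ ├─┐ ╶─┘ ╷ ╵ │
│ │ │     │↳ ↓│ │B│     │   │
│ ╵ └───╴ └─┐ └─┘ ├─────┴─╴ │
│           │↳ → ↑│         │
└───────────┴─────┴─────────┘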